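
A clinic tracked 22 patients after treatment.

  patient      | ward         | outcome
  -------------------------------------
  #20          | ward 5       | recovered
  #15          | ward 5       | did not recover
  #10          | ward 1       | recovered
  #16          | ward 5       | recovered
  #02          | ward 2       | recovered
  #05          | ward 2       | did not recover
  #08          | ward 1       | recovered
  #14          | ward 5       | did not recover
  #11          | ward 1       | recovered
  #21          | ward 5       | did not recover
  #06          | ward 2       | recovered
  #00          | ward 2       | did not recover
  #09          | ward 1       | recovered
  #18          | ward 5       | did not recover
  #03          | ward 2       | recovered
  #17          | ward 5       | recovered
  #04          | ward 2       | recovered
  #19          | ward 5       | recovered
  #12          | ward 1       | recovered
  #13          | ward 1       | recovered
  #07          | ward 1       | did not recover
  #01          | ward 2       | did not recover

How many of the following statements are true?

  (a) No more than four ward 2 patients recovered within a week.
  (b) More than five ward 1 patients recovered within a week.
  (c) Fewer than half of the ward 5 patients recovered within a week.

2

(a) ward 2: |A| = 7, |A ∩ B| = 4; needs |A ∩ B| ≤ 4 — true.
(b) ward 1: |A| = 7, |A ∩ B| = 6; needs |A ∩ B| > 5 — true.
(c) ward 5: |A| = 8, |A ∩ B| = 4; needs |A ∩ B| < |A ∖ B| — false.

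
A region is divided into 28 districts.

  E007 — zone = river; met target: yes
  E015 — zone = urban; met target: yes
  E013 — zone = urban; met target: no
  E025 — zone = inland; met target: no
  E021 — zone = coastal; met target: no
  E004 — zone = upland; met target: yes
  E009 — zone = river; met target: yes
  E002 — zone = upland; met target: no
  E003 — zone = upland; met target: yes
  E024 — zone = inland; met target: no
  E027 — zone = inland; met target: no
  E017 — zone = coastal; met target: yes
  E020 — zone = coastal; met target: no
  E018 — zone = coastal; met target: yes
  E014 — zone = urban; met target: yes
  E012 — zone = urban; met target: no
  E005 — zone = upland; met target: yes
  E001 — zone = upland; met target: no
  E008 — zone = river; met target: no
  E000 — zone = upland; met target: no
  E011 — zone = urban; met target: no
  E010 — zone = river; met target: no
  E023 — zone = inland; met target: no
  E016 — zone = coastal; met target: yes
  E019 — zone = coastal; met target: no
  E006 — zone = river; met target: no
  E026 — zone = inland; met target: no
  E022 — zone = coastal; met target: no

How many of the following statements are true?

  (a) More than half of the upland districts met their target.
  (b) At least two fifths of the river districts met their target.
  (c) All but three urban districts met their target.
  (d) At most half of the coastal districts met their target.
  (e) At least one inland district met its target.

(a) upland: |A| = 6, |A ∩ B| = 3; needs |A ∩ B| > |A ∖ B| — false.
(b) river: |A| = 5, |A ∩ B| = 2; needs |A ∩ B| / |A| ≥ 2/5 — true.
(c) urban: |A| = 5, |A ∩ B| = 2; needs |A ∖ B| = 3 — true.
(d) coastal: |A| = 7, |A ∩ B| = 3; needs |A ∩ B| ≤ |A ∖ B| — true.
(e) inland: |A| = 5, |A ∩ B| = 0; needs A ∩ B ≠ ∅ (|A ∩ B| ≥ 1) — false.

3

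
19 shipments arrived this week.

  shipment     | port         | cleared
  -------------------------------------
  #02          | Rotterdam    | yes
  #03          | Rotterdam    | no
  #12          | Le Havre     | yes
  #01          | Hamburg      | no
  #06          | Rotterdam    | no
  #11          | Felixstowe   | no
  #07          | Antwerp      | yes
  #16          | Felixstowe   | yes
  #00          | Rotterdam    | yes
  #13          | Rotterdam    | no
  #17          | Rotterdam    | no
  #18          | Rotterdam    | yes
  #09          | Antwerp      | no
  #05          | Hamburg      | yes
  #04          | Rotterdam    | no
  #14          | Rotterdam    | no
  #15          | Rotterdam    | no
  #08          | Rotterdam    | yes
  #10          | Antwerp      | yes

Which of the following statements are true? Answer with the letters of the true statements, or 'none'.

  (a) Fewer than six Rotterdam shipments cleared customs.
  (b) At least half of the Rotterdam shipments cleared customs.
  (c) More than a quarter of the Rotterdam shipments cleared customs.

(a), (c)

|A| = 11, |A ∩ B| = 4, |A ∖ B| = 7.
(a) |A ∩ B| < 6: holds.
(b) |A ∩ B| ≥ |A ∖ B|: fails.
(c) |A ∩ B| / |A| > 1/4: holds.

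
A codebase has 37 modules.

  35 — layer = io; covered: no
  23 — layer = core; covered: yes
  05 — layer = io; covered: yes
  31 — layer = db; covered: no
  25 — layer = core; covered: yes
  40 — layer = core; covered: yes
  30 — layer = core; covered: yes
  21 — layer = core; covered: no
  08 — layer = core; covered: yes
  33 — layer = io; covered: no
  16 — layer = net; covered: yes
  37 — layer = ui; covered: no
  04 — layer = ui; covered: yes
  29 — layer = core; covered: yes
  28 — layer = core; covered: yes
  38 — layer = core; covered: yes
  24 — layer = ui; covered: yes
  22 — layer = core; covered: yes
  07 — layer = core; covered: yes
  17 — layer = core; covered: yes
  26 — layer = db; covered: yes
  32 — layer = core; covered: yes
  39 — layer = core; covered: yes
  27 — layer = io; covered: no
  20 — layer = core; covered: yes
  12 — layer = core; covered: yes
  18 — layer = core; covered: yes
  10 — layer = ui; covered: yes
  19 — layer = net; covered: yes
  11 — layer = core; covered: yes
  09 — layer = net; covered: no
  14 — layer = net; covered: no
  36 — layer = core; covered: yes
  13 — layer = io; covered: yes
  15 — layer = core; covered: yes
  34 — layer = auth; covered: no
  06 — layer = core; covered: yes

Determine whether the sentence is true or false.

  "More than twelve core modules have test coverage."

'More than twelve core modules have test coverage' holds iff |A ∩ B| > 12.
|A| = 21, |A ∩ B| = 20, |A ∖ B| = 1.
|A ∩ B| = 20, so the statement is true.

True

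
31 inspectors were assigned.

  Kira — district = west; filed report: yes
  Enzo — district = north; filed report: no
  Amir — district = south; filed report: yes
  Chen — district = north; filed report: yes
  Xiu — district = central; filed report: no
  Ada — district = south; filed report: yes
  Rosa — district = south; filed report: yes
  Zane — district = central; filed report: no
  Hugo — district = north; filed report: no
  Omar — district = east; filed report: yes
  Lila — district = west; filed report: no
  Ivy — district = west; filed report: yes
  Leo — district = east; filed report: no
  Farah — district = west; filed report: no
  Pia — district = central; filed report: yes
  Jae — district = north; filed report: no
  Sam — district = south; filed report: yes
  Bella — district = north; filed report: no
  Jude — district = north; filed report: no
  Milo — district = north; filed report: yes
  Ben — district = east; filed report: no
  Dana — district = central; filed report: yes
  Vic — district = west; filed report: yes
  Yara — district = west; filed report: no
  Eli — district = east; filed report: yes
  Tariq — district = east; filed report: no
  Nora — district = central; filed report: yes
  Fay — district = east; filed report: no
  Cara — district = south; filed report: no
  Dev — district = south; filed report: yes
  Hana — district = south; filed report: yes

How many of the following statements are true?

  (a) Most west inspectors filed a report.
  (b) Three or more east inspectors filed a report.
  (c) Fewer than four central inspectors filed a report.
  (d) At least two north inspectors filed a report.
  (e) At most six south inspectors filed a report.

3

(a) west: |A| = 6, |A ∩ B| = 3; needs |A ∩ B| > |A ∖ B| — false.
(b) east: |A| = 6, |A ∩ B| = 2; needs |A ∩ B| ≥ 3 — false.
(c) central: |A| = 5, |A ∩ B| = 3; needs |A ∩ B| < 4 — true.
(d) north: |A| = 7, |A ∩ B| = 2; needs |A ∩ B| ≥ 2 — true.
(e) south: |A| = 7, |A ∩ B| = 6; needs |A ∩ B| ≤ 6 — true.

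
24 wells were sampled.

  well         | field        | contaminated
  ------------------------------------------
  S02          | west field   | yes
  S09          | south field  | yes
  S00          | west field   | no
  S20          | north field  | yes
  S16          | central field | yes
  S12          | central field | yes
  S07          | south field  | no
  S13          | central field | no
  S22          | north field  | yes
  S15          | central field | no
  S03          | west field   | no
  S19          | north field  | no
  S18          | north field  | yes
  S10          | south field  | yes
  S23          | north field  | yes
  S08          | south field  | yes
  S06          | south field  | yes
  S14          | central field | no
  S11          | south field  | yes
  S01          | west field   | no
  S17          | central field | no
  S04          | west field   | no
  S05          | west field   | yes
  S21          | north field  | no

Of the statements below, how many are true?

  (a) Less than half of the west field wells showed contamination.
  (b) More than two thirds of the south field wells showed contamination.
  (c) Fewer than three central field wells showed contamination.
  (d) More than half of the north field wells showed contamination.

(a) west field: |A| = 6, |A ∩ B| = 2; needs |A ∩ B| < |A ∖ B| — true.
(b) south field: |A| = 6, |A ∩ B| = 5; needs |A ∩ B| / |A| > 2/3 — true.
(c) central field: |A| = 6, |A ∩ B| = 2; needs |A ∩ B| < 3 — true.
(d) north field: |A| = 6, |A ∩ B| = 4; needs |A ∩ B| > |A ∖ B| — true.

4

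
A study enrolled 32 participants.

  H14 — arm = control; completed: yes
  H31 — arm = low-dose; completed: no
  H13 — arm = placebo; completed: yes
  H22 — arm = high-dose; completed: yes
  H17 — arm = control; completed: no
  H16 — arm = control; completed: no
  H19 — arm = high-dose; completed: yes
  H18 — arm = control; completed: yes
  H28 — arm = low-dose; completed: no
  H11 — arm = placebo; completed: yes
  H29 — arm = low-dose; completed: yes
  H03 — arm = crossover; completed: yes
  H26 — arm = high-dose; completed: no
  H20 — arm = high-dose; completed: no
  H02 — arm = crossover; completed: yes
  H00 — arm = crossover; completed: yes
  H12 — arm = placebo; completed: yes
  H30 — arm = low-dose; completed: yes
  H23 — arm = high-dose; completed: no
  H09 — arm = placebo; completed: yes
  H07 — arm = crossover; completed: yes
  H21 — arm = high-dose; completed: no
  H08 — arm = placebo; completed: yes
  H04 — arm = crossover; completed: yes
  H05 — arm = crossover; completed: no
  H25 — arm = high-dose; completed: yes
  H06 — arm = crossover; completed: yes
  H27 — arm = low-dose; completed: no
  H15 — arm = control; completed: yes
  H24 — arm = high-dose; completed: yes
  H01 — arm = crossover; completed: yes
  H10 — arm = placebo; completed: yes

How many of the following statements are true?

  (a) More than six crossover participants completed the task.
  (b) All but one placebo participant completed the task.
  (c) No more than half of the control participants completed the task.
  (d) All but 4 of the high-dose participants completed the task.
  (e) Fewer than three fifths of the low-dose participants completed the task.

(a) crossover: |A| = 8, |A ∩ B| = 7; needs |A ∩ B| > 6 — true.
(b) placebo: |A| = 6, |A ∩ B| = 6; needs |A ∖ B| = 1 — false.
(c) control: |A| = 5, |A ∩ B| = 3; needs |A ∩ B| ≤ |A ∖ B| — false.
(d) high-dose: |A| = 8, |A ∩ B| = 4; needs |A ∖ B| = 4 — true.
(e) low-dose: |A| = 5, |A ∩ B| = 2; needs |A ∩ B| / |A| < 3/5 — true.

3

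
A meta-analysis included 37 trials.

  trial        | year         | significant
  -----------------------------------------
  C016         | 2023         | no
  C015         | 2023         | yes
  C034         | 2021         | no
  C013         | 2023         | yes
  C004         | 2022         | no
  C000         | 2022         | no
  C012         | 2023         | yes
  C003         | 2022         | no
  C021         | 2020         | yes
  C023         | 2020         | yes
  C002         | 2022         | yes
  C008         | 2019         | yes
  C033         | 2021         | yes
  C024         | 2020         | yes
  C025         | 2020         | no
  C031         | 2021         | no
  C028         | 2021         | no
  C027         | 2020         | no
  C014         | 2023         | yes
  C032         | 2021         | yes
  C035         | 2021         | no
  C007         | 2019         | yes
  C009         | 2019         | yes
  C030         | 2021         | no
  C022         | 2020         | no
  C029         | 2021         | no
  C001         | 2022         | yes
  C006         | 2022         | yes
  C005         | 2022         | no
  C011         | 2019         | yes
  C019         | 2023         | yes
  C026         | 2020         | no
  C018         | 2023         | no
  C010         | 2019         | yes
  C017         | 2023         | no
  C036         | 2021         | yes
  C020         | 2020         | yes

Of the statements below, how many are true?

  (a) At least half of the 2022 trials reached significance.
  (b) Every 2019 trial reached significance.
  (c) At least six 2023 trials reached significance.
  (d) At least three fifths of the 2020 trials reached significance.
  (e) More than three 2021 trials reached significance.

1

(a) 2022: |A| = 7, |A ∩ B| = 3; needs |A ∩ B| ≥ |A ∖ B| — false.
(b) 2019: |A| = 5, |A ∩ B| = 5; needs A ⊆ B, i.e. every element of A is in B (|A ∖ B| = 0) — true.
(c) 2023: |A| = 8, |A ∩ B| = 5; needs |A ∩ B| ≥ 6 — false.
(d) 2020: |A| = 8, |A ∩ B| = 4; needs |A ∩ B| / |A| ≥ 3/5 — false.
(e) 2021: |A| = 9, |A ∩ B| = 3; needs |A ∩ B| > 3 — false.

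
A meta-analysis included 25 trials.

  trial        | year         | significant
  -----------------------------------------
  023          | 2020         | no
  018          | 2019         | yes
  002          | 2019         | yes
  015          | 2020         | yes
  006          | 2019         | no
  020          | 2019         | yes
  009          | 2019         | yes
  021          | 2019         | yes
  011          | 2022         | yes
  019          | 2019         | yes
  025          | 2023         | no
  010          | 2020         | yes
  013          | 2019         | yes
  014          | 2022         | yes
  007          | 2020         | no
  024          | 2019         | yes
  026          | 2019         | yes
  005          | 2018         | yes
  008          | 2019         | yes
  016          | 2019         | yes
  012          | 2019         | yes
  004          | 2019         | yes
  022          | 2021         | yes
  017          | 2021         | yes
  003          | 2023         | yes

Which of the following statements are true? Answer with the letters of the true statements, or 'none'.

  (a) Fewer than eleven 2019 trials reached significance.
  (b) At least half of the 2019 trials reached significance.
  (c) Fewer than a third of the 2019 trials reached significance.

(b)

|A| = 14, |A ∩ B| = 13, |A ∖ B| = 1.
(a) |A ∩ B| < 11: fails.
(b) |A ∩ B| ≥ |A ∖ B|: holds.
(c) |A ∩ B| / |A| < 1/3: fails.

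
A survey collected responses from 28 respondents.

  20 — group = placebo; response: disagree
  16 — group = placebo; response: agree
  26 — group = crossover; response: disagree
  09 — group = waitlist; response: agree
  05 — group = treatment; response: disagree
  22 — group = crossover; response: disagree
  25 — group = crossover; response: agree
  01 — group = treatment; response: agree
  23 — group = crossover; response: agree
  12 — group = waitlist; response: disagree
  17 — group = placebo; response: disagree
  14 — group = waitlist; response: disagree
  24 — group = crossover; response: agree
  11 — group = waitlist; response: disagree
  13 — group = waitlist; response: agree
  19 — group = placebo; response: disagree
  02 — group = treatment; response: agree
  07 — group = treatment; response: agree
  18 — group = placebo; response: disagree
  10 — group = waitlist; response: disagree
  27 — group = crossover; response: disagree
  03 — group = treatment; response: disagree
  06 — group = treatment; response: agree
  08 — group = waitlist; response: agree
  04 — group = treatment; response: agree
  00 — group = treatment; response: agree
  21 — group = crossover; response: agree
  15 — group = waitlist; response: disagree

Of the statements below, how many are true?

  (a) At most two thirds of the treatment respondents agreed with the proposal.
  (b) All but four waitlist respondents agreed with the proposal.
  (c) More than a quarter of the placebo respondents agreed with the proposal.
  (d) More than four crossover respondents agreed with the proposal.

(a) treatment: |A| = 8, |A ∩ B| = 6; needs |A ∩ B| / |A| ≤ 2/3 — false.
(b) waitlist: |A| = 8, |A ∩ B| = 3; needs |A ∖ B| = 4 — false.
(c) placebo: |A| = 5, |A ∩ B| = 1; needs |A ∩ B| / |A| > 1/4 — false.
(d) crossover: |A| = 7, |A ∩ B| = 4; needs |A ∩ B| > 4 — false.

0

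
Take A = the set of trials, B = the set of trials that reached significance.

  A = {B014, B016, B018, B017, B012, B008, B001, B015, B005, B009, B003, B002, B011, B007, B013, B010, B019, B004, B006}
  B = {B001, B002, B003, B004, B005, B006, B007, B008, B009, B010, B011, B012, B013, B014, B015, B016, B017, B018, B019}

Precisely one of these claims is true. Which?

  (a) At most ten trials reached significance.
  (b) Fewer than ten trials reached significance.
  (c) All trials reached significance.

(c)

|A| = 19, |A ∩ B| = 19, |A ∖ B| = 0.
(a) requires |A ∩ B| ≤ 10: false.
(b) requires |A ∩ B| < 10: false.
(c) requires A ⊆ B, i.e. every element of A is in B (|A ∖ B| = 0): true.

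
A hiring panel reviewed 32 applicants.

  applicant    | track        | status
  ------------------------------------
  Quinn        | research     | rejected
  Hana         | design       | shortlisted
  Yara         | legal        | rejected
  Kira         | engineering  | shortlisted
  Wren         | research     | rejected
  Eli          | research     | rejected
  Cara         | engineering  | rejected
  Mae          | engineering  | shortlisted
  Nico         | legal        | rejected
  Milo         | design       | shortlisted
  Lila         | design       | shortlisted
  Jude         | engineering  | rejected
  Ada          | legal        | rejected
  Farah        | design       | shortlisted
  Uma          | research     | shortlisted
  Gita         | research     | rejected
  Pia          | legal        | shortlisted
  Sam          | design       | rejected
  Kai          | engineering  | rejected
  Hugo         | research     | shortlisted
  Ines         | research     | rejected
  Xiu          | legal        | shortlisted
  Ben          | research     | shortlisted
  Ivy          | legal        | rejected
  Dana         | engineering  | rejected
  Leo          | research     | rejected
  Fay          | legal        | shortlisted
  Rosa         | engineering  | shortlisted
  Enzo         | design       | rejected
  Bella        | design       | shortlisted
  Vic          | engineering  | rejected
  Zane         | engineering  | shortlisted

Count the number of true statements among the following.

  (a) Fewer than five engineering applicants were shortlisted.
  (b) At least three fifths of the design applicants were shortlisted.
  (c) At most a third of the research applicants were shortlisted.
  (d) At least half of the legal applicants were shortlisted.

(a) engineering: |A| = 9, |A ∩ B| = 4; needs |A ∩ B| < 5 — true.
(b) design: |A| = 7, |A ∩ B| = 5; needs |A ∩ B| / |A| ≥ 3/5 — true.
(c) research: |A| = 9, |A ∩ B| = 3; needs |A ∩ B| / |A| ≤ 1/3 — true.
(d) legal: |A| = 7, |A ∩ B| = 3; needs |A ∩ B| ≥ |A ∖ B| — false.

3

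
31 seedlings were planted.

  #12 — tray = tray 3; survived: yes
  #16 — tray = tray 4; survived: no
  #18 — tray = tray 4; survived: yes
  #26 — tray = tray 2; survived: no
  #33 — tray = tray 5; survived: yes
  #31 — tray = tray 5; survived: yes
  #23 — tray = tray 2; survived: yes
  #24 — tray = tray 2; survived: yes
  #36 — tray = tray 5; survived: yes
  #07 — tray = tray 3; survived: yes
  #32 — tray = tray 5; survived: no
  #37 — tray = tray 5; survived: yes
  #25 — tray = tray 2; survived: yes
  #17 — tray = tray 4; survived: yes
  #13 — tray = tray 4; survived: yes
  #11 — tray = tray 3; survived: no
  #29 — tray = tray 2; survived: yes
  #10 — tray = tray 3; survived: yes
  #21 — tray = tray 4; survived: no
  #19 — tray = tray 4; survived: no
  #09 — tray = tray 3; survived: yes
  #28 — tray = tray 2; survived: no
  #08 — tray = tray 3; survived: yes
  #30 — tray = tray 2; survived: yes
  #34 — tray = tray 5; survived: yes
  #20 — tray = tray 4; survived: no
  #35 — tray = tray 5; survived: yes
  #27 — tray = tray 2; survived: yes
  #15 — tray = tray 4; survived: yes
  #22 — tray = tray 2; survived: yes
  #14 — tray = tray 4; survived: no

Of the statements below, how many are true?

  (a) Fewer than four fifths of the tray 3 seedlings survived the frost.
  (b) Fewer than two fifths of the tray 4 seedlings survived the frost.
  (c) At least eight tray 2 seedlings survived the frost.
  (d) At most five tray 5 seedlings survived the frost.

0

(a) tray 3: |A| = 6, |A ∩ B| = 5; needs |A ∩ B| / |A| < 4/5 — false.
(b) tray 4: |A| = 9, |A ∩ B| = 4; needs |A ∩ B| / |A| < 2/5 — false.
(c) tray 2: |A| = 9, |A ∩ B| = 7; needs |A ∩ B| ≥ 8 — false.
(d) tray 5: |A| = 7, |A ∩ B| = 6; needs |A ∩ B| ≤ 5 — false.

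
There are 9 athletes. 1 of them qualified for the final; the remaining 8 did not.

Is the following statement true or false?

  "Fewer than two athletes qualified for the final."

True

'Fewer than two athletes qualified for the final' holds iff |A ∩ B| < 2.
|A| = 9, |A ∩ B| = 1, |A ∖ B| = 8.
|A ∩ B| = 1, so the statement is true.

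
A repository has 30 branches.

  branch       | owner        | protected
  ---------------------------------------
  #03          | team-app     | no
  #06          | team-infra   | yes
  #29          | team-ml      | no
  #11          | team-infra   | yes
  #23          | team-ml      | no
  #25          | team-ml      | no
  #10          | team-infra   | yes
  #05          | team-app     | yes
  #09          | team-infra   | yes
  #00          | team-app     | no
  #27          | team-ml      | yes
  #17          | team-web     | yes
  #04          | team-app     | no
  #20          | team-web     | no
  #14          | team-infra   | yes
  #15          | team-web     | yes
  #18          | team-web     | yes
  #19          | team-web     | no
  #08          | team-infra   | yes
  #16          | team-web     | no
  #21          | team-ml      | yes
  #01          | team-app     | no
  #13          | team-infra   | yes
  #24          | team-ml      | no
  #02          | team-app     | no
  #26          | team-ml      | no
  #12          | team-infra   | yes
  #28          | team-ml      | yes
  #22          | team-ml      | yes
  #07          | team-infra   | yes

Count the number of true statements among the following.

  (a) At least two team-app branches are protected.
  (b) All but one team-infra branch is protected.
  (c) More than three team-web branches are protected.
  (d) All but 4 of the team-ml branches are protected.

(a) team-app: |A| = 6, |A ∩ B| = 1; needs |A ∩ B| ≥ 2 — false.
(b) team-infra: |A| = 9, |A ∩ B| = 9; needs |A ∖ B| = 1 — false.
(c) team-web: |A| = 6, |A ∩ B| = 3; needs |A ∩ B| > 3 — false.
(d) team-ml: |A| = 9, |A ∩ B| = 4; needs |A ∖ B| = 4 — false.

0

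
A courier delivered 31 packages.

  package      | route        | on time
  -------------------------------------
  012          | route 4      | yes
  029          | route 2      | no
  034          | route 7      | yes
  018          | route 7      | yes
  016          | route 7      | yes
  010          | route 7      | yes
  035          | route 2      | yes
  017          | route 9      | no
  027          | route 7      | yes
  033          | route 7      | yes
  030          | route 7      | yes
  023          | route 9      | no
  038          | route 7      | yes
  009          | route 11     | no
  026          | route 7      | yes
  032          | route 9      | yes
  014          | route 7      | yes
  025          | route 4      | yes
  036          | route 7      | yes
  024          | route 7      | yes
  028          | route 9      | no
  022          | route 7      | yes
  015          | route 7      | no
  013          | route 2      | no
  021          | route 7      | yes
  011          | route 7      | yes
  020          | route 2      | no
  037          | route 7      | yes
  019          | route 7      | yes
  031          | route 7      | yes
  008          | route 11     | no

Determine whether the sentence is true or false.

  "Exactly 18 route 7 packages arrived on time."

True

Truth condition: |A ∩ B| = 18.
|A| = 19, |A ∩ B| = 18, |A ∖ B| = 1.
|A ∩ B| = 18, so the statement is true.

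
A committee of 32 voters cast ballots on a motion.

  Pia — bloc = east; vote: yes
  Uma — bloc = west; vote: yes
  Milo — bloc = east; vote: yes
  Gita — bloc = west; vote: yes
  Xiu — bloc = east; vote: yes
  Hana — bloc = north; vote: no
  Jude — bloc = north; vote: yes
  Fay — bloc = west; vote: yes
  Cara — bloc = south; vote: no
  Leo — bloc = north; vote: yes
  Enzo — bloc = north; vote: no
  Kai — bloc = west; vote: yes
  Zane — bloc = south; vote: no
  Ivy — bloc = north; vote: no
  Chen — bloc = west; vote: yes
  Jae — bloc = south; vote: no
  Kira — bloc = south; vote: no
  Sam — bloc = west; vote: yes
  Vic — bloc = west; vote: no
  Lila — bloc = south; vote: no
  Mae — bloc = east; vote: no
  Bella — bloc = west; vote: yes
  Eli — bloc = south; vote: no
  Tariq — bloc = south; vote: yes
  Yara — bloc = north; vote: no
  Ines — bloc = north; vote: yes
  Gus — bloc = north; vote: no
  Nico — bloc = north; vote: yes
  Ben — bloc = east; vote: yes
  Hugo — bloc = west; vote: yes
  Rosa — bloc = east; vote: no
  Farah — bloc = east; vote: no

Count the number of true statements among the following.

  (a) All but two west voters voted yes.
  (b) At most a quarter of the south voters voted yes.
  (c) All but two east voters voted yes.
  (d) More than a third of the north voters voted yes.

2

(a) west: |A| = 9, |A ∩ B| = 8; needs |A ∖ B| = 2 — false.
(b) south: |A| = 7, |A ∩ B| = 1; needs |A ∩ B| / |A| ≤ 1/4 — true.
(c) east: |A| = 7, |A ∩ B| = 4; needs |A ∖ B| = 2 — false.
(d) north: |A| = 9, |A ∩ B| = 4; needs |A ∩ B| / |A| > 1/3 — true.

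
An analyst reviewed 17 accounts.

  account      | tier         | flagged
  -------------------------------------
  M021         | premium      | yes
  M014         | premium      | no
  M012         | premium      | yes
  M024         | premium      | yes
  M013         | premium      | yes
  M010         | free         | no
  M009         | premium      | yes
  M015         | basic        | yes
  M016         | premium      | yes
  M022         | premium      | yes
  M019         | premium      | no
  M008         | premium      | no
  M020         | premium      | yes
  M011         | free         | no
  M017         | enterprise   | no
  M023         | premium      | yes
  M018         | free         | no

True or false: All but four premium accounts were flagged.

Truth condition: |A ∖ B| = 4.
A (the restrictor) = {M021, M014, M012, M024, M013, M009, M016, M022, M019, M008, M020, M023}, |A| = 12.
A ∖ B = {M014, M019, M008}, so |A ∖ B| = 3.
|A ∖ B| = 3, so the statement is false.

False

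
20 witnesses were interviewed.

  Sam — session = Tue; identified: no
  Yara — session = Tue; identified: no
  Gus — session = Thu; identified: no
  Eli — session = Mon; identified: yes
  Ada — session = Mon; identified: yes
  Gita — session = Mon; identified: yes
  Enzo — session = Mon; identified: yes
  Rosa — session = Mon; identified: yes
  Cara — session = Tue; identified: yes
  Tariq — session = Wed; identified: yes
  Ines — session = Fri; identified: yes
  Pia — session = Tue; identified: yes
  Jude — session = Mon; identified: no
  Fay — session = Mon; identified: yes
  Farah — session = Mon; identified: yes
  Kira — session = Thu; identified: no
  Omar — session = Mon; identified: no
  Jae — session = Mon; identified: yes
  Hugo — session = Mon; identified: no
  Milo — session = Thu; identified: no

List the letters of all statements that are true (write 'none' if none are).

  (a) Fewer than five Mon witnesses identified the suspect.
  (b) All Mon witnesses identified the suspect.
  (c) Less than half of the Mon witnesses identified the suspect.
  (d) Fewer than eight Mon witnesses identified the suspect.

none

|A| = 11, |A ∩ B| = 8, |A ∖ B| = 3.
(a) |A ∩ B| < 5: fails.
(b) A ⊆ B, i.e. every element of A is in B (|A ∖ B| = 0): fails.
(c) |A ∩ B| < |A ∖ B|: fails.
(d) |A ∩ B| < 8: fails.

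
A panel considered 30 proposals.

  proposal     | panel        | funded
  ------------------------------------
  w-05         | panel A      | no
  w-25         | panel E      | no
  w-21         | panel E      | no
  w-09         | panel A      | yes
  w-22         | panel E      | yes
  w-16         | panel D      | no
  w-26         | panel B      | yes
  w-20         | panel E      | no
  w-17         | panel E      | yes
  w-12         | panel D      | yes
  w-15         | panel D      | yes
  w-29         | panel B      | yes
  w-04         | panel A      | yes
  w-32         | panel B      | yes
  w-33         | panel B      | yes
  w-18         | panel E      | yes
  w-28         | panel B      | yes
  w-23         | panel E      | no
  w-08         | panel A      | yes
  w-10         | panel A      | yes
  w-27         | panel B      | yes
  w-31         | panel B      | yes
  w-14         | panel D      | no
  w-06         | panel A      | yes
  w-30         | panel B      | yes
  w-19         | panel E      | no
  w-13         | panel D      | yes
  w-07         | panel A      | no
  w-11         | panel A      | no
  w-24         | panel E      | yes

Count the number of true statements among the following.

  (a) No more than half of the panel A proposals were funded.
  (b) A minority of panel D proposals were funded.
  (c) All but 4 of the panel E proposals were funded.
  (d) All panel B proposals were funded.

1

(a) panel A: |A| = 8, |A ∩ B| = 5; needs |A ∩ B| ≤ |A ∖ B| — false.
(b) panel D: |A| = 5, |A ∩ B| = 3; needs |A ∩ B| < |A ∖ B| — false.
(c) panel E: |A| = 9, |A ∩ B| = 4; needs |A ∖ B| = 4 — false.
(d) panel B: |A| = 8, |A ∩ B| = 8; needs A ⊆ B, i.e. every element of A is in B (|A ∖ B| = 0) — true.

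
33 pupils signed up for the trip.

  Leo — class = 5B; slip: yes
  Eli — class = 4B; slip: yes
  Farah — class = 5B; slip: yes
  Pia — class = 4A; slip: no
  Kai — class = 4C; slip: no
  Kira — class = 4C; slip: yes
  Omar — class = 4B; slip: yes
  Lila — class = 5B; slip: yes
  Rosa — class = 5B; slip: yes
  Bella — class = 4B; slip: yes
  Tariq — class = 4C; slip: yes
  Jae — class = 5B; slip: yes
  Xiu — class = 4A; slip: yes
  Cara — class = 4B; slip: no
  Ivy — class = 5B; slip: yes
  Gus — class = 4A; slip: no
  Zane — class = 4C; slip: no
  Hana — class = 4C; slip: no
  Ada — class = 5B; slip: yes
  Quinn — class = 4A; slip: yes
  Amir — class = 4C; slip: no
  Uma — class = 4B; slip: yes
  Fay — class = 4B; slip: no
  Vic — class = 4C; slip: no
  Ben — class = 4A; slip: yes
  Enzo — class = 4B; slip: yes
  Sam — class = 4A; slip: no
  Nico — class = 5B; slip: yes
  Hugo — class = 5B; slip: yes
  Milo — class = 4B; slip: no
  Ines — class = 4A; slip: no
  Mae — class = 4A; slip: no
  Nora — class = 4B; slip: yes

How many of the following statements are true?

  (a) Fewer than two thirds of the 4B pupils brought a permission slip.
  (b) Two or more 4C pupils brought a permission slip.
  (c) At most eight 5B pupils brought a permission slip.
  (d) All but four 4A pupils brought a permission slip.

(a) 4B: |A| = 9, |A ∩ B| = 6; needs |A ∩ B| / |A| < 2/3 — false.
(b) 4C: |A| = 7, |A ∩ B| = 2; needs |A ∩ B| ≥ 2 — true.
(c) 5B: |A| = 9, |A ∩ B| = 9; needs |A ∩ B| ≤ 8 — false.
(d) 4A: |A| = 8, |A ∩ B| = 3; needs |A ∖ B| = 4 — false.

1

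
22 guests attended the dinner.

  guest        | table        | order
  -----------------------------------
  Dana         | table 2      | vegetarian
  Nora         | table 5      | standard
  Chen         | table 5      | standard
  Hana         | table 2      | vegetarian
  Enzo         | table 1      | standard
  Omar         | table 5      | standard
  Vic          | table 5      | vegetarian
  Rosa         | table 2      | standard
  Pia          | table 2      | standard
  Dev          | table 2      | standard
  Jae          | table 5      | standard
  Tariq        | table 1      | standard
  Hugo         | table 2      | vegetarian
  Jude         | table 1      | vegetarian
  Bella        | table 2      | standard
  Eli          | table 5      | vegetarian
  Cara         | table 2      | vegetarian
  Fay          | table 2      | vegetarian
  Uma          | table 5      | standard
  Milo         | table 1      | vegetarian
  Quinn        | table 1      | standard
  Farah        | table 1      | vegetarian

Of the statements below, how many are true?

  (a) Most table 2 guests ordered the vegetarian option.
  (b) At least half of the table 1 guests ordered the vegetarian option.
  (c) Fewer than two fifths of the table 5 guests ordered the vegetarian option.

3

(a) table 2: |A| = 9, |A ∩ B| = 5; needs |A ∩ B| > |A ∖ B| — true.
(b) table 1: |A| = 6, |A ∩ B| = 3; needs |A ∩ B| ≥ |A ∖ B| — true.
(c) table 5: |A| = 7, |A ∩ B| = 2; needs |A ∩ B| / |A| < 2/5 — true.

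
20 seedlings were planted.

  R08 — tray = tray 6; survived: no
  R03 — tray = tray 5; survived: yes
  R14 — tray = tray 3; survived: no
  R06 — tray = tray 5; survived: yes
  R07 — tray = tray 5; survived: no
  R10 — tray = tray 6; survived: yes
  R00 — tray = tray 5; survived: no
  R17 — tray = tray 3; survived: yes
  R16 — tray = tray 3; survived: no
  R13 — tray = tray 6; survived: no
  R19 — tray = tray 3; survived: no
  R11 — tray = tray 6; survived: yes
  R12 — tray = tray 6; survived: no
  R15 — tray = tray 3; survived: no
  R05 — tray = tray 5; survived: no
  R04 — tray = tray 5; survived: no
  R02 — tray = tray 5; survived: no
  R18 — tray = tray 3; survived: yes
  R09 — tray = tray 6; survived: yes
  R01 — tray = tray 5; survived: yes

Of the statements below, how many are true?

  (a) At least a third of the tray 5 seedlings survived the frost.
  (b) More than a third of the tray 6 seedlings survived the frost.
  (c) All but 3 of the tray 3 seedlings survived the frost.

(a) tray 5: |A| = 8, |A ∩ B| = 3; needs |A ∩ B| / |A| ≥ 1/3 — true.
(b) tray 6: |A| = 6, |A ∩ B| = 3; needs |A ∩ B| / |A| > 1/3 — true.
(c) tray 3: |A| = 6, |A ∩ B| = 2; needs |A ∖ B| = 3 — false.

2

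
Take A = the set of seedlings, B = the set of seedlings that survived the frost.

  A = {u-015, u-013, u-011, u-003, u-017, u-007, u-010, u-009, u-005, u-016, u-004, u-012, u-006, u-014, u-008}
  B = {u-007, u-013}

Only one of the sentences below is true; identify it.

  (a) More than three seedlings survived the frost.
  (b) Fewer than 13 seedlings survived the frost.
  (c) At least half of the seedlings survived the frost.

(b)

|A| = 15, |A ∩ B| = 2, |A ∖ B| = 13.
(a) requires |A ∩ B| > 3: false.
(b) requires |A ∩ B| < 13: true.
(c) requires |A ∩ B| ≥ |A ∖ B|: false.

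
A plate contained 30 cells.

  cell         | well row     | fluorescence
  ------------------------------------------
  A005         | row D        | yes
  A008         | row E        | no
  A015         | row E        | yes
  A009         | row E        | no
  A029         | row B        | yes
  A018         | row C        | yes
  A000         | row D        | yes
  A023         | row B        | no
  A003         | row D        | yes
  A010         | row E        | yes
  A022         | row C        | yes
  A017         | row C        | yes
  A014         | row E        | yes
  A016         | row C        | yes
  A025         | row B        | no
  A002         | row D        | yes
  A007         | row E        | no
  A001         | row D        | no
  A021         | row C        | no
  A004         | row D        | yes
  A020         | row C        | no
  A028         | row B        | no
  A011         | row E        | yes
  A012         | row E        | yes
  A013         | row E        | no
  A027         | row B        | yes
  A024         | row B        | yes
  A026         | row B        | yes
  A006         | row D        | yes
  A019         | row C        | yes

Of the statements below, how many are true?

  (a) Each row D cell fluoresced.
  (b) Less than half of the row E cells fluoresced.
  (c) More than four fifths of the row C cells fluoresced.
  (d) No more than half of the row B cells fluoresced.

0

(a) row D: |A| = 7, |A ∩ B| = 6; needs A ⊆ B, i.e. every element of A is in B (|A ∖ B| = 0) — false.
(b) row E: |A| = 9, |A ∩ B| = 5; needs |A ∩ B| < |A ∖ B| — false.
(c) row C: |A| = 7, |A ∩ B| = 5; needs |A ∩ B| / |A| > 4/5 — false.
(d) row B: |A| = 7, |A ∩ B| = 4; needs |A ∩ B| ≤ |A ∖ B| — false.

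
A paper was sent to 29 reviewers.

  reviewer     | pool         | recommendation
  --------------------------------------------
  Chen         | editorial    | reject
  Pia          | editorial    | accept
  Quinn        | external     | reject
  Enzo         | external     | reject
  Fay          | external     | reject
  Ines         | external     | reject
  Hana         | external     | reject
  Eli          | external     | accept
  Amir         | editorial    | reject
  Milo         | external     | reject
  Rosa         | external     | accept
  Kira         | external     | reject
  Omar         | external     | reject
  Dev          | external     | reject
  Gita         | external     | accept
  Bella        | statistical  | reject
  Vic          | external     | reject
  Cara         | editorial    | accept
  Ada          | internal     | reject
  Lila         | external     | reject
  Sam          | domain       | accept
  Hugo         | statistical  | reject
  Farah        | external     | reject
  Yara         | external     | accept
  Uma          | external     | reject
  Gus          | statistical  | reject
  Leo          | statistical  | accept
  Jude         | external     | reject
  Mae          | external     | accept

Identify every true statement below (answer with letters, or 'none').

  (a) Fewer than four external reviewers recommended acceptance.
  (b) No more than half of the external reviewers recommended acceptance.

(b)

|A| = 19, |A ∩ B| = 5, |A ∖ B| = 14.
(a) |A ∩ B| < 4: fails.
(b) |A ∩ B| ≤ |A ∖ B|: holds.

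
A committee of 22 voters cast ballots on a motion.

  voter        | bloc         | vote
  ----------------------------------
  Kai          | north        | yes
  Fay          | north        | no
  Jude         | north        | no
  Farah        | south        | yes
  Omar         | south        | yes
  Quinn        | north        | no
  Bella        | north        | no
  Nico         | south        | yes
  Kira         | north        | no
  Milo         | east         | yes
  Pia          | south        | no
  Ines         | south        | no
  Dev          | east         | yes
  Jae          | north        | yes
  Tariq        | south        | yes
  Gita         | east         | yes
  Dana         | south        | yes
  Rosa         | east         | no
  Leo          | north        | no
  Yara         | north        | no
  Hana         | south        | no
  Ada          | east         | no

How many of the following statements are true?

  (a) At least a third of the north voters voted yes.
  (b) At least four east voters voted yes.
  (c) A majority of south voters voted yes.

1

(a) north: |A| = 9, |A ∩ B| = 2; needs |A ∩ B| / |A| ≥ 1/3 — false.
(b) east: |A| = 5, |A ∩ B| = 3; needs |A ∩ B| ≥ 4 — false.
(c) south: |A| = 8, |A ∩ B| = 5; needs |A ∩ B| > |A ∖ B| — true.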